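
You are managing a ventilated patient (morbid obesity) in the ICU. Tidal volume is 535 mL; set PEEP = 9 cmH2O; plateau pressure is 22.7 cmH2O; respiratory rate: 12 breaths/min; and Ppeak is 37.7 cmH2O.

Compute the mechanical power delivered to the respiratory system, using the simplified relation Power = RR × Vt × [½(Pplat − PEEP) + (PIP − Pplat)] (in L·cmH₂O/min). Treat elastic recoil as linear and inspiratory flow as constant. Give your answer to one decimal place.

140.3

Per-breath work = Vt × [½(Pplat−PEEP) + (PIP−Pplat)] = 0.535 × [0.5×13.7 + 15.0] = 0.535 × 21.85 = 11.69 L·cmH2O.
Power = 12 × 11.69 = 140.28 L·cmH2O/min.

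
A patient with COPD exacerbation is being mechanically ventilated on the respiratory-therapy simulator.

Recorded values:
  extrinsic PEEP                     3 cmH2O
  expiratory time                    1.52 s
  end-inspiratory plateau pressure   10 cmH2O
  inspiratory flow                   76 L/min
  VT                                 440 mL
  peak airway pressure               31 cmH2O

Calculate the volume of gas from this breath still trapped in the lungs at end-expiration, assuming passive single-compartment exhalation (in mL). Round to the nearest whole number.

102

Flow: 76 L/min ÷ 60 = 1.2667 L/s.
R = (PIP − Pplat)/V̇ = (31 − 10) / 1.2667 = 21.0/1.2667 = 16.579 cmH2O·s/L.
C = Vt/(Pplat − PEEP) = 440.0 / (10 − 3) = 440.0/7.0 = 62.857 mL/cmH2O.
τ = R × C = 16.579 × 0.06286 L/cmH2O = 1.042 s.
Fraction remaining = e^(−Te/τ) = e^(−1.52/1.042) = 0.2325.
Trapped volume = 440.0 × 0.2325 = 102.3 mL.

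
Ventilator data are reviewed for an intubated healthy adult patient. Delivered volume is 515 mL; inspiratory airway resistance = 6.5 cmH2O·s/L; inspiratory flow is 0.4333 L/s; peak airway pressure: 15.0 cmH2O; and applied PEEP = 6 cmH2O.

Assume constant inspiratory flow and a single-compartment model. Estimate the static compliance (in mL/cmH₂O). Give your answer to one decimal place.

83.3

Equation of motion (constant flow): PIP = Vt/C + R·V̇ + PEEP.
Vt/C = PIP − R·V̇ − PEEP = 15.0 − 6.5×0.4333 − 6 = 15.0 − 2.816 − 6 = 6.184 cmH2O.
C = Vt / 6.184 = 515 / 6.184 = 83.279 mL/cmH2O.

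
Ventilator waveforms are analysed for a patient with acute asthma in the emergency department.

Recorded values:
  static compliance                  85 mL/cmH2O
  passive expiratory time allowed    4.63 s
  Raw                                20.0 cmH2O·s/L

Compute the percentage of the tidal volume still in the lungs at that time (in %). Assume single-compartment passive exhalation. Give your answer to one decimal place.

τ = R × C = 20.0 × 85 mL/cmH2O = 20.0 × 0.085 L/cmH2O = 1.7 s.
Passive exhalation: V(t)/V₀ = e^(−t/τ) = e^(−4.63/1.7) = 0.06564.
Fraction remaining = 0.06564 → 6.564%.

6.6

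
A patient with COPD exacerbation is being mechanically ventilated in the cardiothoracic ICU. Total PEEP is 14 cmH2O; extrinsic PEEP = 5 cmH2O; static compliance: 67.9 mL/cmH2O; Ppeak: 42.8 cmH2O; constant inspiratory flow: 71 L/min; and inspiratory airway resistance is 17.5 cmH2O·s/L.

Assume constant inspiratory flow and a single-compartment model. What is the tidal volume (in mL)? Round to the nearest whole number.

549

Flow: 71 L/min ÷ 60 = 1.1833 L/s.
Total PEEP = 14 cmH2O (set 5 + intrinsic 9); this is the baseline alveolar pressure.
Equation of motion (constant flow): PIP = Vt/C + R·V̇ + PEEP.
Vt/C = PIP − R·V̇ − PEEP = 42.8 − 20.708 − 14 = 8.092 cmH2O.
Vt = C × 8.092 = 67.9 × 8.092 = 549.45 mL.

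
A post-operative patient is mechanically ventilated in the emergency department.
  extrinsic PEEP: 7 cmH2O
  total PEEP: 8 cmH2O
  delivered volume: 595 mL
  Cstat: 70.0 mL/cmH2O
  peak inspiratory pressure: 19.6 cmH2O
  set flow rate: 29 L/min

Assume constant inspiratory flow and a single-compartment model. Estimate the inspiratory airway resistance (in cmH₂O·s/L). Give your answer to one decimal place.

6.4

Flow: 29 L/min ÷ 60 = 0.4833 L/s.
Total PEEP = 8 cmH2O (set 7 + intrinsic 1); this is the baseline alveolar pressure.
Equation of motion (constant flow): PIP = Vt/C + R·V̇ + PEEP.
R·V̇ = PIP − Vt/C − PEEP = 19.6 − 595/70.0 − 8 = 19.6 − 8.5 − 8 = 3.1 cmH2O.
R = 3.1 / 0.4833 = 6.414 cmH2O·s/L.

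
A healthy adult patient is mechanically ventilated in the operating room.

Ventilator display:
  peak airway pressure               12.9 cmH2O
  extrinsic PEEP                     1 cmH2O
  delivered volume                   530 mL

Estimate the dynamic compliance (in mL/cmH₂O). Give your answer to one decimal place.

Dynamic compliance = Vt / (PIP − PEEP) = 530 / (12.9 − 1) = 530 / 11.9 = 44.538 mL/cmH2O.

44.5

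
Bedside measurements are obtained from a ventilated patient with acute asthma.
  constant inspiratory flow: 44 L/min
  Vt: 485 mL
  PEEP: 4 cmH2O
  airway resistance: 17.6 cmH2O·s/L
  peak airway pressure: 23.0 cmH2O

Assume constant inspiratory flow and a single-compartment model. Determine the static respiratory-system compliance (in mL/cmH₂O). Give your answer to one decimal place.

79.6

Flow: 44 L/min ÷ 60 = 0.7333 L/s.
Equation of motion (constant flow): PIP = Vt/C + R·V̇ + PEEP.
Vt/C = PIP − R·V̇ − PEEP = 23.0 − 17.6×0.7333 − 4 = 23.0 − 12.906 − 4 = 6.094 cmH2O.
C = Vt / 6.094 = 485 / 6.094 = 79.586 mL/cmH2O.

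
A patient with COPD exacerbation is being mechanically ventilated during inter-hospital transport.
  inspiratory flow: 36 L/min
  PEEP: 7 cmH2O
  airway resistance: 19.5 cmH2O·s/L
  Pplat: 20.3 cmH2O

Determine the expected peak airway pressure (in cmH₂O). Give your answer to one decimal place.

32.0

Flow: 36 L/min ÷ 60 = 0.6 L/s.
PIP = Pplat + Raw × flow = 20.3 + 19.5 × 0.6 = 20.3 + 11.7 = 32.0 cmH2O.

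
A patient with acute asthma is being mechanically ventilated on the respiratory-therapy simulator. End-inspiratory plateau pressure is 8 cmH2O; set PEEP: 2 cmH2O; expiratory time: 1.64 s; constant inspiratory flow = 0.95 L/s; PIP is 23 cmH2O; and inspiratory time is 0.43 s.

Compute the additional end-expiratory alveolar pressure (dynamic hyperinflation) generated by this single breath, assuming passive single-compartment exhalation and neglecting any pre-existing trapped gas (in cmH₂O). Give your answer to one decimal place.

1.3

Vt = flow × Ti = 0.95 L/s × 0.43 s × 1000 mL/L = 408.5 mL.
R = (PIP − Pplat)/V̇ = (23 − 8) / 0.95 = 15.0/0.95 = 15.789 cmH2O·s/L.
C = Vt/(Pplat − PEEP) = 408.5 / (8 − 2) = 408.5/6.0 = 68.083 mL/cmH2O.
τ = R × C = 15.789 × 0.06808 L/cmH2O = 1.075 s.
Fraction remaining = e^(−Te/τ) = e^(−1.64/1.075) = 0.2175; trapped volume = 408.5 × 0.2175 = 88.849 mL.
Additional alveolar pressure from trapping ≈ V_trapped / C = 88.849 / 68.083 = 1.305 cmH2O.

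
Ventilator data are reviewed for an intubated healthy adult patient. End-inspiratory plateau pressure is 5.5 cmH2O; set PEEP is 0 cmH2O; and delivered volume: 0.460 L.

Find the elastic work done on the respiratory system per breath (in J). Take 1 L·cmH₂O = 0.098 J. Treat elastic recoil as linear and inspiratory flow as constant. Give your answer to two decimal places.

0.12

Elastic work ≈ ½ × (Pplat − PEEP) × Vt = 0.5 × (5.5 − 0) × 0.460 L = 0.5 × 5.5 × 0.460 = 1.265 L·cmH2O.
× 0.098 J/(L·cmH2O) → 0.124 J.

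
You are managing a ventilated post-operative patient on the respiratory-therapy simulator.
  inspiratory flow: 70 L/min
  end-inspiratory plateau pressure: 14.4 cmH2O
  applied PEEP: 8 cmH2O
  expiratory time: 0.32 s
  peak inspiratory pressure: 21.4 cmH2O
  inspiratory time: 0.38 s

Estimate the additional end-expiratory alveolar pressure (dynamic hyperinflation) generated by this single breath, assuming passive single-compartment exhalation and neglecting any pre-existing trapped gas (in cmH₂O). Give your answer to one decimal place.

3.0

Flow: 70 L/min ÷ 60 = 1.1667 L/s.
Vt = flow × Ti = 1.1667 L/s × 0.38 s × 1000 mL/L = 443.35 mL.
R = (PIP − Pplat)/V̇ = (21.4 − 14.4) / 1.1667 = 7.0/1.1667 = 6.0 cmH2O·s/L.
C = Vt/(Pplat − PEEP) = 443.35 / (14.4 − 8) = 443.35/6.4 = 69.273 mL/cmH2O.
τ = R × C = 6.0 × 0.06927 L/cmH2O = 0.4156 s.
Fraction remaining = e^(−Te/τ) = e^(−0.32/0.4156) = 0.463; trapped volume = 443.35 × 0.463 = 205.27 mL.
Additional alveolar pressure from trapping ≈ V_trapped / C = 205.27 / 69.273 = 2.963 cmH2O.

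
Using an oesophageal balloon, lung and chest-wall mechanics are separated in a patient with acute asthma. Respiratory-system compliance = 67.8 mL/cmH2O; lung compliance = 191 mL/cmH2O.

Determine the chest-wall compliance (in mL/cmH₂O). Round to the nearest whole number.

1/Ccw = 1/Crs − 1/CL.
1/Ccw = 1/67.8 − 1/191 = 0.009514.
Ccw = 105.11 mL/cmH2O.

105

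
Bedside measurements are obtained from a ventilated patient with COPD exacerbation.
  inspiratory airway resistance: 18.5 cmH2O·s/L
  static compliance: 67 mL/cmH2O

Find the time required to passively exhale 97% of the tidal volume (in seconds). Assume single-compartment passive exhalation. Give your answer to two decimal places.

τ = R × C = 18.5 × 67 mL/cmH2O = 18.5 × 0.067 L/cmH2O = 1.24 s.
Exhaled fraction f = 1 − e^(−t/τ) → t = −τ·ln(1 − f) = −1.24·ln(0.03) = 4.348 s.

4.35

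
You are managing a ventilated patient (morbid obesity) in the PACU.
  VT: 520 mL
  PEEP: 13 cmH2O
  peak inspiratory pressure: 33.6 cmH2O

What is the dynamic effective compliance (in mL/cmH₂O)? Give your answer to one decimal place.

Dynamic compliance = Vt / (PIP − PEEP) = 520 / (33.6 − 13) = 520 / 20.6 = 25.243 mL/cmH2O.

25.2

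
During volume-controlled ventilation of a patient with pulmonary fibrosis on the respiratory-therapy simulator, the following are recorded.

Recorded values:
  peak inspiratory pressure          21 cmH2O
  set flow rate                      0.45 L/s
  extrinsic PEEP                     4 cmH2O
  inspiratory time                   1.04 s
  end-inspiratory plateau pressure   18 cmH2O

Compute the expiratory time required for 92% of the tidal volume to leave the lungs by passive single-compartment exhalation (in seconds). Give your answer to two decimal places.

0.56

Vt = flow × Ti = 0.45 L/s × 1.04 s × 1000 mL/L = 468.0 mL.
R = (PIP − Pplat)/V̇ = (21 − 18) / 0.45 = 3.0/0.45 = 6.667 cmH2O·s/L.
C = Vt/(Pplat − PEEP) = 468.0 / (18 − 4) = 468.0/14.0 = 33.429 mL/cmH2O.
τ = R × C = 6.667 × 0.03343 L/cmH2O = 0.2229 s.
t = −τ·ln(1 − 0.92) = −0.2229·ln(0.08) = 0.563 s.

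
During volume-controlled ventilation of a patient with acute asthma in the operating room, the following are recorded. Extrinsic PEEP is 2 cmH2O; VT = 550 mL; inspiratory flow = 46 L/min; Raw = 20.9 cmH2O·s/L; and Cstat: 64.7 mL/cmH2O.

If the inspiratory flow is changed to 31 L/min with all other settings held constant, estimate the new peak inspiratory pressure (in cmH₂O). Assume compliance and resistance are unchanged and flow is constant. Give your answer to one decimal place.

21.3

Flow: 46 L/min ÷ 60 = 0.7667 L/s.
New flow: 31 L/min ÷ 60 = 0.5167 L/s.
PIP = Vt/C + R·V̇ + PEEP (constant-flow equation of motion).
Only the resistive term changes: ΔPIP = R × ΔV̇ = 20.9 × (0.5167 − 0.7667) = 20.9 × -0.25 = -5.225 cmH2O.
Original PIP = 550/64.7 + 20.9×0.7667 + 2 = 26.525 cmH2O; new PIP = 26.525 + (-5.225) = 21.3 cmH2O.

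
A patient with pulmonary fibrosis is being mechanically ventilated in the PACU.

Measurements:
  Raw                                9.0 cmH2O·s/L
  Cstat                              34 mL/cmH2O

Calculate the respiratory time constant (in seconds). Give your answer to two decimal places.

0.31

τ = R × C = 9.0 × 34 mL/cmH2O = 9.0 × 0.034 L/cmH2O = 0.306 s.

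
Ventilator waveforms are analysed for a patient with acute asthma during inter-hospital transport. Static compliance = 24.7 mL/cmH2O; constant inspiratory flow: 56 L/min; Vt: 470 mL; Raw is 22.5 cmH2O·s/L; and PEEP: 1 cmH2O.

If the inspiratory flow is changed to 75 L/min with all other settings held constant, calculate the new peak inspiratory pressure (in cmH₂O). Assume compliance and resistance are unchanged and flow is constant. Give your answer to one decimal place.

48.2

Flow: 56 L/min ÷ 60 = 0.9333 L/s.
New flow: 75 L/min ÷ 60 = 1.25 L/s.
PIP = Vt/C + R·V̇ + PEEP (constant-flow equation of motion).
Only the resistive term changes: ΔPIP = R × ΔV̇ = 22.5 × (1.25 − 0.9333) = 22.5 × 0.3167 = 7.126 cmH2O.
Original PIP = 470/24.7 + 22.5×0.9333 + 1 = 41.028 cmH2O; new PIP = 41.028 + (7.126) = 48.154 cmH2O.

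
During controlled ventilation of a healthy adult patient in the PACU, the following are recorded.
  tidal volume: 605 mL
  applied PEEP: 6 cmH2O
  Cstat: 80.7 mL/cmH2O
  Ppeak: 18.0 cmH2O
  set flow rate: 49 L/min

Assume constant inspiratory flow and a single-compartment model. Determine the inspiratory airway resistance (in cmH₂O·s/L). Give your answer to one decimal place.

5.5

Flow: 49 L/min ÷ 60 = 0.8167 L/s.
Equation of motion (constant flow): PIP = Vt/C + R·V̇ + PEEP.
R·V̇ = PIP − Vt/C − PEEP = 18.0 − 605/80.7 − 6 = 18.0 − 7.497 − 6 = 4.503 cmH2O.
R = 4.503 / 0.8167 = 5.514 cmH2O·s/L.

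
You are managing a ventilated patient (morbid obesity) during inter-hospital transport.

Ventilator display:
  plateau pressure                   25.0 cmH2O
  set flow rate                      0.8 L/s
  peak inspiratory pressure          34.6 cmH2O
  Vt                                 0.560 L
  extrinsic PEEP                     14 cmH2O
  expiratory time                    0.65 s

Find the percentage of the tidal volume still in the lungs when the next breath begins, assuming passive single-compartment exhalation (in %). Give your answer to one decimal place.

34.5

R = (PIP − Pplat)/V̇ = (34.6 − 25.0) / 0.8 = 9.6/0.8 = 12.0 cmH2O·s/L.
C = Vt/(Pplat − PEEP) = 560.0 / (25.0 − 14) = 560.0/11.0 = 50.909 mL/cmH2O.
τ = R × C = 12.0 × 0.05091 L/cmH2O = 0.6109 s.
Fraction remaining at end-expiration = e^(−Te/τ) = e^(−0.65/0.6109) = 0.3451 → 34.51%.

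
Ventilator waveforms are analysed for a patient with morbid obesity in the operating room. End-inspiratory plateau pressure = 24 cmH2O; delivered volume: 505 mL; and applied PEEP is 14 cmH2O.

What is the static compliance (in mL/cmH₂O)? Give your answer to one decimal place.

50.5

Cstat = Vt / (Pplat − PEEP) = 505 / (24 − 14) = 505 / 10.0 = 50.5 mL/cmH2O.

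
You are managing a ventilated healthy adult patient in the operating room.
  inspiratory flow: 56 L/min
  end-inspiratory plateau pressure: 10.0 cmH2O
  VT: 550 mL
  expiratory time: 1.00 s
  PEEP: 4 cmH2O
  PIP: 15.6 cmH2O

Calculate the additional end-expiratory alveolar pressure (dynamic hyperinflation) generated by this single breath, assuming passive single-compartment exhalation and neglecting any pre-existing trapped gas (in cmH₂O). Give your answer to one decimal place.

Flow: 56 L/min ÷ 60 = 0.9333 L/s.
R = (PIP − Pplat)/V̇ = (15.6 − 10.0) / 0.9333 = 5.6/0.9333 = 6.0 cmH2O·s/L.
C = Vt/(Pplat − PEEP) = 550.0 / (10.0 − 4) = 550.0/6.0 = 91.667 mL/cmH2O.
τ = R × C = 6.0 × 0.09167 L/cmH2O = 0.55 s.
Fraction remaining = e^(−Te/τ) = e^(−1.00/0.55) = 0.1623; trapped volume = 550.0 × 0.1623 = 89.265 mL.
Additional alveolar pressure from trapping ≈ V_trapped / C = 89.265 / 91.667 = 0.9738 cmH2O.

1.0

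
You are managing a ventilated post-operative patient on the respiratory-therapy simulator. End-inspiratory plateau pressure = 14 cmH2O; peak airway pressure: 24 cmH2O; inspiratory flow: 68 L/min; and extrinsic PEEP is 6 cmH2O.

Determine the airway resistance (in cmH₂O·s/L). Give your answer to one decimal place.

Flow: 68 L/min ÷ 60 = 1.1333 L/s.
Raw = (PIP − Pplat) / flow = (24 − 14) / 1.1333 = 10.0 / 1.1333 = 8.824 cmH2O·s/L.

8.8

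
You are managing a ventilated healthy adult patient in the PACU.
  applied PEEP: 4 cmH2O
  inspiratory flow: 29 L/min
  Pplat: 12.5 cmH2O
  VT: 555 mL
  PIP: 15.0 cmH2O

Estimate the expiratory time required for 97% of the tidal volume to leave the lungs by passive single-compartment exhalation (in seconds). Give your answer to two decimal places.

Flow: 29 L/min ÷ 60 = 0.4833 L/s.
R = (PIP − Pplat)/V̇ = (15.0 − 12.5) / 0.4833 = 2.5/0.4833 = 5.173 cmH2O·s/L.
C = Vt/(Pplat − PEEP) = 555.0 / (12.5 − 4) = 555.0/8.5 = 65.294 mL/cmH2O.
τ = R × C = 5.173 × 0.06529 L/cmH2O = 0.3377 s.
t = −τ·ln(1 − 0.97) = −0.3377·ln(0.03) = 1.184 s.

1.18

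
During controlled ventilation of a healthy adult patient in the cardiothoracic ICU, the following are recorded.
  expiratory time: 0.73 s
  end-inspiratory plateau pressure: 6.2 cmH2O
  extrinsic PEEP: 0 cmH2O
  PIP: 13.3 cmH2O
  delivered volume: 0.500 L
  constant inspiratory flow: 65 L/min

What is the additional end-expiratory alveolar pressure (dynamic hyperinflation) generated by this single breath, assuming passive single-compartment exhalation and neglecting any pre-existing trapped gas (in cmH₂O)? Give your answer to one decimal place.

Flow: 65 L/min ÷ 60 = 1.0833 L/s.
R = (PIP − Pplat)/V̇ = (13.3 − 6.2) / 1.0833 = 7.1/1.0833 = 6.554 cmH2O·s/L.
C = Vt/(Pplat − PEEP) = 500.0 / (6.2 − 0) = 500.0/6.2 = 80.645 mL/cmH2O.
τ = R × C = 6.554 × 0.08065 L/cmH2O = 0.5286 s.
Fraction remaining = e^(−Te/τ) = e^(−0.73/0.5286) = 0.2513; trapped volume = 500.0 × 0.2513 = 125.65 mL.
Additional alveolar pressure from trapping ≈ V_trapped / C = 125.65 / 80.645 = 1.558 cmH2O.

1.6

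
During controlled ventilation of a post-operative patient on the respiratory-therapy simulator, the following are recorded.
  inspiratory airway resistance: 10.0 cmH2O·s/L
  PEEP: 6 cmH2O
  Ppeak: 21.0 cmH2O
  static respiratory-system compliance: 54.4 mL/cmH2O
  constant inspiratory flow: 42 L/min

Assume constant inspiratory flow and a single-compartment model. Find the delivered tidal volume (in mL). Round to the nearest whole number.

Flow: 42 L/min ÷ 60 = 0.7 L/s.
Equation of motion (constant flow): PIP = Vt/C + R·V̇ + PEEP.
Vt/C = PIP − R·V̇ − PEEP = 21.0 − 7.0 − 6 = 8.0 cmH2O.
Vt = C × 8.0 = 54.4 × 8.0 = 435.2 mL.

435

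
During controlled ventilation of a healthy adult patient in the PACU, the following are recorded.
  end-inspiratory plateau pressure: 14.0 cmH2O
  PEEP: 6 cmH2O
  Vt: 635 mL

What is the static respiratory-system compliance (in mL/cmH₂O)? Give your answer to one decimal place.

79.4

Cstat = Vt / (Pplat − PEEP) = 635 / (14.0 − 6) = 635 / 8.0 = 79.375 mL/cmH2O.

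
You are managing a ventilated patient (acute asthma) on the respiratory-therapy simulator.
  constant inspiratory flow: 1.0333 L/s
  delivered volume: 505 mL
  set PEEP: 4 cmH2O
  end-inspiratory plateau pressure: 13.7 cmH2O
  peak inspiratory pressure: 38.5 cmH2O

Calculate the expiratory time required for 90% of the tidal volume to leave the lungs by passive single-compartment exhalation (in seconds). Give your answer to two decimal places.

R = (PIP − Pplat)/V̇ = (38.5 − 13.7) / 1.0333 = 24.8/1.0333 = 24.001 cmH2O·s/L.
C = Vt/(Pplat − PEEP) = 505.0 / (13.7 − 4) = 505.0/9.7 = 52.062 mL/cmH2O.
τ = R × C = 24.001 × 0.05206 L/cmH2O = 1.249 s.
t = −τ·ln(1 − 0.90) = −1.249·ln(0.1) = 2.876 s.

2.88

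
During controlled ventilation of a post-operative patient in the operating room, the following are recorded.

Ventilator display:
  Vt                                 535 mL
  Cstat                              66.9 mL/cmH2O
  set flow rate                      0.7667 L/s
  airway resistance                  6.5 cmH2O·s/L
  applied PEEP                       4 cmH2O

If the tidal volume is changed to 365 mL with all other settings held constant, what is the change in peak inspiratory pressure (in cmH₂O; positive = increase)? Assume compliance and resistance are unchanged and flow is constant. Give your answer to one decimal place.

-2.5

PIP = Vt/C + R·V̇ + PEEP (constant-flow equation of motion).
Only the elastic term changes: ΔPIP = ΔVt / C = (365 − 535) / 66.9 = -2.541 cmH2O.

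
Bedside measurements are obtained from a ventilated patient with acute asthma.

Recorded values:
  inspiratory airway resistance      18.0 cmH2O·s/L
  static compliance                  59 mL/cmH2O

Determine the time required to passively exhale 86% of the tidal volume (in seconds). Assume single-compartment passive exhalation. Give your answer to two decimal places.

τ = R × C = 18.0 × 59 mL/cmH2O = 18.0 × 0.059 L/cmH2O = 1.062 s.
Exhaled fraction f = 1 − e^(−t/τ) → t = −τ·ln(1 − f) = −1.062·ln(0.14) = 2.088 s.

2.09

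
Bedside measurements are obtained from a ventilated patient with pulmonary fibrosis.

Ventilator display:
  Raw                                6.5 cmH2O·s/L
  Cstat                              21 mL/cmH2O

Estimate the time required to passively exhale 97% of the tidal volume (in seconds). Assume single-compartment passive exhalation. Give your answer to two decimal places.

0.48

τ = R × C = 6.5 × 21 mL/cmH2O = 6.5 × 0.021 L/cmH2O = 0.1365 s.
Exhaled fraction f = 1 − e^(−t/τ) → t = −τ·ln(1 − f) = −0.1365·ln(0.03) = 0.4786 s.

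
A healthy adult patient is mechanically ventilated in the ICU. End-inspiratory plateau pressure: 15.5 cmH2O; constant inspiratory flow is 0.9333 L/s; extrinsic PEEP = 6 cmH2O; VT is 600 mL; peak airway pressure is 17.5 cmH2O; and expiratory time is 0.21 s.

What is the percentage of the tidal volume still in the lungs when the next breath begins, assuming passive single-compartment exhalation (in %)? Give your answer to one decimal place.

21.2

R = (PIP − Pplat)/V̇ = (17.5 − 15.5) / 0.9333 = 2.0/0.9333 = 2.143 cmH2O·s/L.
C = Vt/(Pplat − PEEP) = 600.0 / (15.5 − 6) = 600.0/9.5 = 63.158 mL/cmH2O.
τ = R × C = 2.143 × 0.06316 L/cmH2O = 0.1354 s.
Fraction remaining at end-expiration = e^(−Te/τ) = e^(−0.21/0.1354) = 0.212 → 21.2%.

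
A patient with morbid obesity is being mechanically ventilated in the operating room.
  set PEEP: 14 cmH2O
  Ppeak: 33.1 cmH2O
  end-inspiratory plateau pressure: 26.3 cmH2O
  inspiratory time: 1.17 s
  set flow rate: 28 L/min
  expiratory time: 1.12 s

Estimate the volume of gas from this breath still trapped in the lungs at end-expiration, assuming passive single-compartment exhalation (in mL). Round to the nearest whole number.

Flow: 28 L/min ÷ 60 = 0.4667 L/s.
Vt = flow × Ti = 0.4667 L/s × 1.17 s × 1000 mL/L = 546.04 mL.
R = (PIP − Pplat)/V̇ = (33.1 − 26.3) / 0.4667 = 6.8/0.4667 = 14.57 cmH2O·s/L.
C = Vt/(Pplat − PEEP) = 546.04 / (26.3 − 14) = 546.04/12.3 = 44.393 mL/cmH2O.
τ = R × C = 14.57 × 0.04439 L/cmH2O = 0.6468 s.
Fraction remaining = e^(−Te/τ) = e^(−1.12/0.6468) = 0.177.
Trapped volume = 546.04 × 0.177 = 96.649 mL.

97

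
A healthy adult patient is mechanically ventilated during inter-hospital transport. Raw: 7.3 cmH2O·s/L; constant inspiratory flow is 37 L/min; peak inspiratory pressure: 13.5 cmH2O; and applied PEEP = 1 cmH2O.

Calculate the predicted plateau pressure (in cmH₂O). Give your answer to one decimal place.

Flow: 37 L/min ÷ 60 = 0.6167 L/s.
Pplat = PIP − Raw × flow = 13.5 − 7.3 × 0.6167 = 13.5 − 4.502 = 8.998 cmH2O.

9.0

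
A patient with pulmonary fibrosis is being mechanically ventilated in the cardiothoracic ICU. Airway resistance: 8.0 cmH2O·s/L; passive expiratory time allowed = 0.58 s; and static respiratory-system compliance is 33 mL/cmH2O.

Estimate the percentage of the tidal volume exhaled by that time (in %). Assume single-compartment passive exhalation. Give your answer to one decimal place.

τ = R × C = 8.0 × 33 mL/cmH2O = 8.0 × 0.033 L/cmH2O = 0.264 s.
Passive exhalation: V(t)/V₀ = e^(−t/τ) = e^(−0.58/0.264) = 0.1111.
Fraction exhaled = 1 − 0.1111 = 0.8889 → 88.89%.

88.9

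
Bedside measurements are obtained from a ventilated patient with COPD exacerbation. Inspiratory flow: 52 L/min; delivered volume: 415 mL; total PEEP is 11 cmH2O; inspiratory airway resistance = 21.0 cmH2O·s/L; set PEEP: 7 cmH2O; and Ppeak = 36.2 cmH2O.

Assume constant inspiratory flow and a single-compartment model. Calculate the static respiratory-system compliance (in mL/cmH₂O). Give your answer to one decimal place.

Flow: 52 L/min ÷ 60 = 0.8667 L/s.
Total PEEP = 11 cmH2O (set 7 + intrinsic 4); this is the baseline alveolar pressure.
Equation of motion (constant flow): PIP = Vt/C + R·V̇ + PEEP.
Vt/C = PIP − R·V̇ − PEEP = 36.2 − 21.0×0.8667 − 11 = 36.2 − 18.201 − 11 = 6.999 cmH2O.
C = Vt / 6.999 = 415 / 6.999 = 59.294 mL/cmH2O.

59.3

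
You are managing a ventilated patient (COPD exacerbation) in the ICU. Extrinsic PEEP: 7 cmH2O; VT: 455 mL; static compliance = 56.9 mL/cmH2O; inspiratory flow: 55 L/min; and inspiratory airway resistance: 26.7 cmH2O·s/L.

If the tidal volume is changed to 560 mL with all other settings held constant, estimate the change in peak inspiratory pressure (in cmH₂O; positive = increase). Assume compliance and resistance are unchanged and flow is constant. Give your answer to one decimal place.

PIP = Vt/C + R·V̇ + PEEP (constant-flow equation of motion).
Only the elastic term changes: ΔPIP = ΔVt / C = (560 − 455) / 56.9 = 1.845 cmH2O.

1.8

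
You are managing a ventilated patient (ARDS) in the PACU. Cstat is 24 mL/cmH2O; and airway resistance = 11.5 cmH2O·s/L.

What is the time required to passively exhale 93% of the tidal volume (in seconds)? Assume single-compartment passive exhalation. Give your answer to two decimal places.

τ = R × C = 11.5 × 24 mL/cmH2O = 11.5 × 0.024 L/cmH2O = 0.276 s.
Exhaled fraction f = 1 − e^(−t/τ) → t = −τ·ln(1 − f) = −0.276·ln(0.07) = 0.734 s.

0.73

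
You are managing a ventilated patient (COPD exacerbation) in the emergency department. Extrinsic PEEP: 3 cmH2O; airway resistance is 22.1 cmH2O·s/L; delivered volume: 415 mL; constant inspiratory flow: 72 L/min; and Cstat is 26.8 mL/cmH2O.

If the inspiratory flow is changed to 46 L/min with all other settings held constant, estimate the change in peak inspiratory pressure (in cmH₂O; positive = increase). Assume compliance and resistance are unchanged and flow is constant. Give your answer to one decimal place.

Flow: 72 L/min ÷ 60 = 1.2 L/s.
New flow: 46 L/min ÷ 60 = 0.7667 L/s.
PIP = Vt/C + R·V̇ + PEEP (constant-flow equation of motion).
Only the resistive term changes: ΔPIP = R × ΔV̇ = 22.1 × (0.7667 − 1.2) = 22.1 × -0.4333 = -9.576 cmH2O.

-9.6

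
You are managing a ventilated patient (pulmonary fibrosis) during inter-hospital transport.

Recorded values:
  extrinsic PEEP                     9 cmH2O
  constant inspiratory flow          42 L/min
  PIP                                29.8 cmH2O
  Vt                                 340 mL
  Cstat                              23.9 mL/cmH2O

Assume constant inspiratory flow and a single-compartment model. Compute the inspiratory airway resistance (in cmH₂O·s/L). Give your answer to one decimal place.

Flow: 42 L/min ÷ 60 = 0.7 L/s.
Equation of motion (constant flow): PIP = Vt/C + R·V̇ + PEEP.
R·V̇ = PIP − Vt/C − PEEP = 29.8 − 340/23.9 − 9 = 29.8 − 14.226 − 9 = 6.574 cmH2O.
R = 6.574 / 0.7 = 9.391 cmH2O·s/L.

9.4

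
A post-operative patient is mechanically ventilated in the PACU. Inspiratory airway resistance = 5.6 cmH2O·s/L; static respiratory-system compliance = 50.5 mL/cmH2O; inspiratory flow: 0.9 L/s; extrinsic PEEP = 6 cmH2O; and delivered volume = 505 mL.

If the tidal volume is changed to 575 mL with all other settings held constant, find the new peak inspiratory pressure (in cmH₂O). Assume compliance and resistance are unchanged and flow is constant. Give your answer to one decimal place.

PIP = Vt/C + R·V̇ + PEEP (constant-flow equation of motion).
Only the elastic term changes: ΔPIP = ΔVt / C = (575 − 505) / 50.5 = 1.386 cmH2O.
Original PIP = 505/50.5 + 5.6×0.9 + 6 = 21.04 cmH2O; new PIP = 21.04 + (1.386) = 22.426 cmH2O.

22.4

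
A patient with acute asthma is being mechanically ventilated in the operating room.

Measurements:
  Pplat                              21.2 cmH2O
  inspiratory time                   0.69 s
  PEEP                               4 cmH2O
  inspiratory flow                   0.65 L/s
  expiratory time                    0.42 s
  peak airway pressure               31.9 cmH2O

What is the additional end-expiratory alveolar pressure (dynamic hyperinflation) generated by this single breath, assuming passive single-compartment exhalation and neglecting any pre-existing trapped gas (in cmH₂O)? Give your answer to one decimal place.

6.5

Vt = flow × Ti = 0.65 L/s × 0.69 s × 1000 mL/L = 448.5 mL.
R = (PIP − Pplat)/V̇ = (31.9 − 21.2) / 0.65 = 10.7/0.65 = 16.462 cmH2O·s/L.
C = Vt/(Pplat − PEEP) = 448.5 / (21.2 − 4) = 448.5/17.2 = 26.076 mL/cmH2O.
τ = R × C = 16.462 × 0.02608 L/cmH2O = 0.4293 s.
Fraction remaining = e^(−Te/τ) = e^(−0.42/0.4293) = 0.3759; trapped volume = 448.5 × 0.3759 = 168.59 mL.
Additional alveolar pressure from trapping ≈ V_trapped / C = 168.59 / 26.076 = 6.465 cmH2O.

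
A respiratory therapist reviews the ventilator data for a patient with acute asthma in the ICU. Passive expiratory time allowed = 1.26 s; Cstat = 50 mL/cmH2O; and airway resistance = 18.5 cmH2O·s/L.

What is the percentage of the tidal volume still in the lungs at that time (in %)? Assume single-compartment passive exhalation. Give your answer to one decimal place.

τ = R × C = 18.5 × 50 mL/cmH2O = 18.5 × 0.050 L/cmH2O = 0.925 s.
Passive exhalation: V(t)/V₀ = e^(−t/τ) = e^(−1.26/0.925) = 0.2561.
Fraction remaining = 0.2561 → 25.61%.

25.6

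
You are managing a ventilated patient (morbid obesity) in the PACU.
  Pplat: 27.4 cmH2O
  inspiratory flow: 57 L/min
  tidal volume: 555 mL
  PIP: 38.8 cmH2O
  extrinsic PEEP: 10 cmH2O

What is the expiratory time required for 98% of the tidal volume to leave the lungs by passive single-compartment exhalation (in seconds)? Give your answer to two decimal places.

Flow: 57 L/min ÷ 60 = 0.95 L/s.
R = (PIP − Pplat)/V̇ = (38.8 − 27.4) / 0.95 = 11.4/0.95 = 12.0 cmH2O·s/L.
C = Vt/(Pplat − PEEP) = 555.0 / (27.4 − 10) = 555.0/17.4 = 31.897 mL/cmH2O.
τ = R × C = 12.0 × 0.0319 L/cmH2O = 0.3828 s.
t = −τ·ln(1 − 0.98) = −0.3828·ln(0.02) = 1.498 s.

1.50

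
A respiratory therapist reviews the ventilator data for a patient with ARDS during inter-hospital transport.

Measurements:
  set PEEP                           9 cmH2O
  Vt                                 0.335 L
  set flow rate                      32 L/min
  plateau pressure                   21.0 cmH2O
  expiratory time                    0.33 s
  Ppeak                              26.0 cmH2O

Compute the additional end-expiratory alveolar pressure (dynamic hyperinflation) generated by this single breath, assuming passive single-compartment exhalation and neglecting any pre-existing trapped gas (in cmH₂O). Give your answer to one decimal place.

3.4

Flow: 32 L/min ÷ 60 = 0.5333 L/s.
R = (PIP − Pplat)/V̇ = (26.0 − 21.0) / 0.5333 = 5.0/0.5333 = 9.376 cmH2O·s/L.
C = Vt/(Pplat − PEEP) = 335.0 / (21.0 − 9) = 335.0/12.0 = 27.917 mL/cmH2O.
τ = R × C = 9.376 × 0.02792 L/cmH2O = 0.2618 s.
Fraction remaining = e^(−Te/τ) = e^(−0.33/0.2618) = 0.2835; trapped volume = 335.0 × 0.2835 = 94.973 mL.
Additional alveolar pressure from trapping ≈ V_trapped / C = 94.973 / 27.917 = 3.402 cmH2O.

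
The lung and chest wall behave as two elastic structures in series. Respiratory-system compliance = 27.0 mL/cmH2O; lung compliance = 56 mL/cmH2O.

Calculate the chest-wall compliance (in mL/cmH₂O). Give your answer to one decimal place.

1/Ccw = 1/Crs − 1/CL.
1/Ccw = 1/27.0 − 1/56 = 0.01918.
Ccw = 52.138 mL/cmH2O.

52.1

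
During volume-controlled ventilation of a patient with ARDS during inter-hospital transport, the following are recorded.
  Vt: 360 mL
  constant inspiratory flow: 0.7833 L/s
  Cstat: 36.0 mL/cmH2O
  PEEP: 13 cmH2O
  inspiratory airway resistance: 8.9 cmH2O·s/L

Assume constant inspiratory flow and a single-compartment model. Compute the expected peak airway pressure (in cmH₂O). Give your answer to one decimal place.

Equation of motion (constant flow): PIP = Vt/C + R·V̇ + PEEP.
PIP = 360/36.0 + 8.9×0.7833 + 13 = 10.0 + 6.971 + 13 = 29.971 cmH2O.

30.0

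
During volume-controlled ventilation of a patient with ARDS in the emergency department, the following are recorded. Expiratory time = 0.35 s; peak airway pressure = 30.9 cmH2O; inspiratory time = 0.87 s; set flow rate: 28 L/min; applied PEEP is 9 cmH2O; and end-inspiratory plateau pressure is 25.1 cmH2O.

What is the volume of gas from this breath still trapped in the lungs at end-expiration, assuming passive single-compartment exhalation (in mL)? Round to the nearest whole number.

133

Flow: 28 L/min ÷ 60 = 0.4667 L/s.
Vt = flow × Ti = 0.4667 L/s × 0.87 s × 1000 mL/L = 406.03 mL.
R = (PIP − Pplat)/V̇ = (30.9 − 25.1) / 0.4667 = 5.8/0.4667 = 12.428 cmH2O·s/L.
C = Vt/(Pplat − PEEP) = 406.03 / (25.1 − 9) = 406.03/16.1 = 25.219 mL/cmH2O.
τ = R × C = 12.428 × 0.02522 L/cmH2O = 0.3134 s.
Fraction remaining = e^(−Te/τ) = e^(−0.35/0.3134) = 0.3273.
Trapped volume = 406.03 × 0.3273 = 132.89 mL.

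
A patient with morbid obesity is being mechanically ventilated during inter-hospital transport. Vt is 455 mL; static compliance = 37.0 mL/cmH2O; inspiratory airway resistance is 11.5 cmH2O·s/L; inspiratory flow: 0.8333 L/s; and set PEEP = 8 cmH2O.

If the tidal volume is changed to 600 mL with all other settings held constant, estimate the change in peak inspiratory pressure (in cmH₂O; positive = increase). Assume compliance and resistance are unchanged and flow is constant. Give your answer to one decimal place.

3.9

PIP = Vt/C + R·V̇ + PEEP (constant-flow equation of motion).
Only the elastic term changes: ΔPIP = ΔVt / C = (600 − 455) / 37.0 = 3.919 cmH2O.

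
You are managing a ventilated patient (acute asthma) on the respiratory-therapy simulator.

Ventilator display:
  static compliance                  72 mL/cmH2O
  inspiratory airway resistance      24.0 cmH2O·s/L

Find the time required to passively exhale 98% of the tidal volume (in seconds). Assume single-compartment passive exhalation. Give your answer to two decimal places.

τ = R × C = 24.0 × 72 mL/cmH2O = 24.0 × 0.072 L/cmH2O = 1.728 s.
Exhaled fraction f = 1 − e^(−t/τ) → t = −τ·ln(1 − f) = −1.728·ln(0.02) = 6.76 s.

6.76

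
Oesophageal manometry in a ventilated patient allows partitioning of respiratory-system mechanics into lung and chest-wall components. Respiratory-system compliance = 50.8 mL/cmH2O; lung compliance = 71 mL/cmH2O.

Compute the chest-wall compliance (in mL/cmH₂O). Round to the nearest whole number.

1/Ccw = 1/Crs − 1/CL.
1/Ccw = 1/50.8 − 1/71 = 0.005601.
Ccw = 178.54 mL/cmH2O.

179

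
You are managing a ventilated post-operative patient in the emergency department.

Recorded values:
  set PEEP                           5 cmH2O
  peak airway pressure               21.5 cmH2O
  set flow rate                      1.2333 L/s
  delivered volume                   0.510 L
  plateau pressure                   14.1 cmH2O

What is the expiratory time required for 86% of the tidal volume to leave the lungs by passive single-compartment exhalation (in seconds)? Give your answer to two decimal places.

0.66

R = (PIP − Pplat)/V̇ = (21.5 − 14.1) / 1.2333 = 7.4/1.2333 = 6.0 cmH2O·s/L.
C = Vt/(Pplat − PEEP) = 510.0 / (14.1 − 5) = 510.0/9.1 = 56.044 mL/cmH2O.
τ = R × C = 6.0 × 0.05604 L/cmH2O = 0.3362 s.
t = −τ·ln(1 − 0.86) = −0.3362·ln(0.14) = 0.661 s.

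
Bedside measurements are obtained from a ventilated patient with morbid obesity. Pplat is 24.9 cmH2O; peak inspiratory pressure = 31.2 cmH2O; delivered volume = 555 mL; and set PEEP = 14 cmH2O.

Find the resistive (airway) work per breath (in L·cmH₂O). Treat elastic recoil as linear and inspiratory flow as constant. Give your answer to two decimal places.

With constant inspiratory flow the resistive pressure is constant at PIP − Pplat = 31.2 − 24.9 = 6.3 cmH2O, so resistive work = 6.3 × 0.555 = 3.497 L·cmH2O.

3.50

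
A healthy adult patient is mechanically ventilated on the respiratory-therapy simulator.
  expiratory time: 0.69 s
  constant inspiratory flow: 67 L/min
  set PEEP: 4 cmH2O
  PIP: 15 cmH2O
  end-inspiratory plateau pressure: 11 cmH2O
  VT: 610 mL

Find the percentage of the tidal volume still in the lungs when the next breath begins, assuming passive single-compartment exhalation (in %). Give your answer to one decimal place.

11.0

Flow: 67 L/min ÷ 60 = 1.1167 L/s.
R = (PIP − Pplat)/V̇ = (15 − 11) / 1.1167 = 4.0/1.1167 = 3.582 cmH2O·s/L.
C = Vt/(Pplat − PEEP) = 610.0 / (11 − 4) = 610.0/7.0 = 87.143 mL/cmH2O.
τ = R × C = 3.582 × 0.08714 L/cmH2O = 0.3121 s.
Fraction remaining at end-expiration = e^(−Te/τ) = e^(−0.69/0.3121) = 0.1096 → 10.96%.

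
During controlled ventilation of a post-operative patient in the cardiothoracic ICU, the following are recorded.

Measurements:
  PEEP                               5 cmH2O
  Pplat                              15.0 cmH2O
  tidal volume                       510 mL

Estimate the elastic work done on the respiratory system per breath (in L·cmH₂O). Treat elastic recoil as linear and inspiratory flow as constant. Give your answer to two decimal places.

2.55

Elastic work ≈ ½ × (Pplat − PEEP) × Vt = 0.5 × (15.0 − 5) × 0.510 L = 0.5 × 10.0 × 0.510 = 2.55 L·cmH2O.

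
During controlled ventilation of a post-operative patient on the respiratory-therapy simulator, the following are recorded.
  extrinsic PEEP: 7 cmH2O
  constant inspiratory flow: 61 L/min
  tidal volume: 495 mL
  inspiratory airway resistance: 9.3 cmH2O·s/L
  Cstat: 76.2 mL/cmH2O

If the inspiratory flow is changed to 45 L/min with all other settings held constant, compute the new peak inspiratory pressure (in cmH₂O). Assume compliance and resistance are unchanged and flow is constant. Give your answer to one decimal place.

Flow: 61 L/min ÷ 60 = 1.0167 L/s.
New flow: 45 L/min ÷ 60 = 0.75 L/s.
PIP = Vt/C + R·V̇ + PEEP (constant-flow equation of motion).
Only the resistive term changes: ΔPIP = R × ΔV̇ = 9.3 × (0.75 − 1.0167) = 9.3 × -0.2667 = -2.48 cmH2O.
Original PIP = 495/76.2 + 9.3×1.0167 + 7 = 22.951 cmH2O; new PIP = 22.951 + (-2.48) = 20.471 cmH2O.

20.5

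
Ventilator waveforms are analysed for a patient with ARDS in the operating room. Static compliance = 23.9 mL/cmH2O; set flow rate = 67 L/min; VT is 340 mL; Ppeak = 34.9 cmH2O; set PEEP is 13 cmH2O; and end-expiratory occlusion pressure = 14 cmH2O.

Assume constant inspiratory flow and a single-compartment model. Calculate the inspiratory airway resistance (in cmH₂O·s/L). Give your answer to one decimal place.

6.0

Flow: 67 L/min ÷ 60 = 1.1167 L/s.
Total PEEP = 14 cmH2O (set 13 + intrinsic 1); this is the baseline alveolar pressure.
Equation of motion (constant flow): PIP = Vt/C + R·V̇ + PEEP.
R·V̇ = PIP − Vt/C − PEEP = 34.9 − 340/23.9 − 14 = 34.9 − 14.226 − 14 = 6.674 cmH2O.
R = 6.674 / 1.1167 = 5.977 cmH2O·s/L.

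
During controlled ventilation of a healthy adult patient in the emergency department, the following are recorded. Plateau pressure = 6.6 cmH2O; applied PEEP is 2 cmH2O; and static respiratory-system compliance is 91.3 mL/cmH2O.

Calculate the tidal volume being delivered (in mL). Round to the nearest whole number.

420

Vt = Cstat × (Pplat − PEEP) = 91.3 × (6.6 − 2) = 91.3 × 4.6 = 419.98 mL.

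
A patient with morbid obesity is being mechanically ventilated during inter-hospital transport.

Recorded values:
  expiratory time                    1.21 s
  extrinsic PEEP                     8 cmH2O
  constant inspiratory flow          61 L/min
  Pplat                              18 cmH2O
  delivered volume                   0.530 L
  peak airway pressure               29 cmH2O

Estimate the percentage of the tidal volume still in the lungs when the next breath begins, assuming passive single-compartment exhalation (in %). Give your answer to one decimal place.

12.1

Flow: 61 L/min ÷ 60 = 1.0167 L/s.
R = (PIP − Pplat)/V̇ = (29 − 18) / 1.0167 = 11.0/1.0167 = 10.819 cmH2O·s/L.
C = Vt/(Pplat − PEEP) = 530.0 / (18 − 8) = 530.0/10.0 = 53.0 mL/cmH2O.
τ = R × C = 10.819 × 0.053 L/cmH2O = 0.5734 s.
Fraction remaining at end-expiration = e^(−Te/τ) = e^(−1.21/0.5734) = 0.1212 → 12.12%.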